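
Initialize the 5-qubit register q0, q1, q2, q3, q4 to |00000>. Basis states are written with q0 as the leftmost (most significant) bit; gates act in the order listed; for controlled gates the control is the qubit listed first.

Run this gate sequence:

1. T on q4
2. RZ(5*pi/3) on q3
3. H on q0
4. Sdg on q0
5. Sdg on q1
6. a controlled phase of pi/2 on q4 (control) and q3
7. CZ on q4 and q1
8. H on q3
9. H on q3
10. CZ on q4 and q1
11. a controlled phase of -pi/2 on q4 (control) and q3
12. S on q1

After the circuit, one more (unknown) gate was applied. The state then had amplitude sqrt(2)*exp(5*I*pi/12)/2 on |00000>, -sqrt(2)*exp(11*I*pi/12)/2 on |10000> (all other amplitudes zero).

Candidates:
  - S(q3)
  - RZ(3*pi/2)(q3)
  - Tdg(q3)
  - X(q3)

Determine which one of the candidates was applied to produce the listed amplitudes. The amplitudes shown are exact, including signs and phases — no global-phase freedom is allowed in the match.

It was RZ(3*pi/2)(q3) that produced the state shown. Key observation: the block from step 5 through step 12 cancels to the identity and can be dropped.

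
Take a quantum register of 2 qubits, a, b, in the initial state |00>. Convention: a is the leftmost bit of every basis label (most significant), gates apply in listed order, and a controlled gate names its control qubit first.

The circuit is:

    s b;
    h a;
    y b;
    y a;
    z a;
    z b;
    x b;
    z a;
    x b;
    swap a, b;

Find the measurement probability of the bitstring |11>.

Outcome |11> occurs with probability 1/2.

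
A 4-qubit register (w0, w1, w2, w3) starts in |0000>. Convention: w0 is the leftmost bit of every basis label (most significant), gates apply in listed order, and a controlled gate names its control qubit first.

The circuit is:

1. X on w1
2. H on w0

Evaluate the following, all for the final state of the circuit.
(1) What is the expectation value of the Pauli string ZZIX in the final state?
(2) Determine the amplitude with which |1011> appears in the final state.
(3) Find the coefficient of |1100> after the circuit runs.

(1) The expectation value of ZZIX is 0.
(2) The final state's coefficient on |1011> equals 0.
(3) |1100> carries amplitude sqrt(2)/2 in the final state.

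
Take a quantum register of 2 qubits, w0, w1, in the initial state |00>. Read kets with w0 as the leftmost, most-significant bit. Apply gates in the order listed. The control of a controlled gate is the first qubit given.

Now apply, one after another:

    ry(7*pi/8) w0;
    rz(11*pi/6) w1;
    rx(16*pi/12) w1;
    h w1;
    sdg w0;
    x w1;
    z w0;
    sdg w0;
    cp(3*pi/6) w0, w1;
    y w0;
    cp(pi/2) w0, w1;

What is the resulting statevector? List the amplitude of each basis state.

The resulting statevector has amplitude -(sqrt(6) + sqrt(2)*I)*exp(I*pi/12)*cos(pi/16)/4 on |00>, (sqrt(2) + sqrt(6)*I)*exp(I*pi/12)*cos(pi/16)/4 on |01>, (sqrt(6) + sqrt(2)*I)*exp(I*pi/12)*sin(pi/16)/4 on |10>, -(sqrt(2) + sqrt(6)*I)*exp(I*pi/12)*sin(pi/16)/4 on |11>.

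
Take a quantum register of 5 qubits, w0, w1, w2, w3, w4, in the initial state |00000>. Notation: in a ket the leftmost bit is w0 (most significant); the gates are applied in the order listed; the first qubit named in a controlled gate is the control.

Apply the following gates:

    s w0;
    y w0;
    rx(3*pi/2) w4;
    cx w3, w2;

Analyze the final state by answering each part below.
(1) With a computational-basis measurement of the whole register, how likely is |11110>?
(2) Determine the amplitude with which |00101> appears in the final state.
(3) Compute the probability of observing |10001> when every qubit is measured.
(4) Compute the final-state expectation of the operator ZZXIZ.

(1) Outcome |11110> occurs with probability 0.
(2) The amplitude on |00101> is 0.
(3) A full measurement returns |10001> with probability 1/2.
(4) In the final state, ZZXIZ has expectation 0.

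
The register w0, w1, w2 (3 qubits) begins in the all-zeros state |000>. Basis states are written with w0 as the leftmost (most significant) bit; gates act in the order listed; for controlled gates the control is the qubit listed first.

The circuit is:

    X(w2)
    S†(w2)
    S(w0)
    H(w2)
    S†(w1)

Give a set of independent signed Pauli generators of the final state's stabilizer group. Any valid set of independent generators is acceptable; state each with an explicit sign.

The stabilizer group can be generated by -IIX, +ZII, +IZI, among other valid generating sets.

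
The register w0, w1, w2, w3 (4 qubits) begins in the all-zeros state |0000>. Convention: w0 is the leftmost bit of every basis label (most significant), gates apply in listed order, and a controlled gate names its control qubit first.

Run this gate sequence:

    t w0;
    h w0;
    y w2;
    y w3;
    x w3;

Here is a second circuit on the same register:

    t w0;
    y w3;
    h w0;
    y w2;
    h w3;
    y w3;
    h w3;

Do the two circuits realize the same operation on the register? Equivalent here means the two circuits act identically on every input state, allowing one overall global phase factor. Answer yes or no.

No, they are not equivalent — no single phase factor reconciles the two unitaries.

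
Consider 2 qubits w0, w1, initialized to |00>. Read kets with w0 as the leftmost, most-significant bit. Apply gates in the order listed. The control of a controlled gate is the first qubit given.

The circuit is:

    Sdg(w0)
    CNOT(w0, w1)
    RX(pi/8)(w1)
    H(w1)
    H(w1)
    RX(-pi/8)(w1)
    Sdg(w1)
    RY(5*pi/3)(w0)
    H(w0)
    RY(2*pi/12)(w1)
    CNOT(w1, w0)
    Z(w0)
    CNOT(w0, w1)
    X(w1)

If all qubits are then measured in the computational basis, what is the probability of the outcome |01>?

Outcome |01> occurs with probability 1/16. Key observation: gates 3-6 undo each other exactly, leaving only the rest of the circuit to track.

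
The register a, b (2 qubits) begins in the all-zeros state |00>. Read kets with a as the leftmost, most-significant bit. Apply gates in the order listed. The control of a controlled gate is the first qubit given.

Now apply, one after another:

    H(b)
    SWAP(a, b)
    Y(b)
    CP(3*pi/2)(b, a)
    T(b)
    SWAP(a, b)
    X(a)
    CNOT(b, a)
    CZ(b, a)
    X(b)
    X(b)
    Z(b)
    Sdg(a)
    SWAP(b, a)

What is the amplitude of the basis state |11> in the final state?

|11> carries amplitude -sqrt(2)*exp(3*I*pi/4)/2 in the final state. Key observation: gates 10-11 undo each other exactly, leaving only the rest of the circuit to track.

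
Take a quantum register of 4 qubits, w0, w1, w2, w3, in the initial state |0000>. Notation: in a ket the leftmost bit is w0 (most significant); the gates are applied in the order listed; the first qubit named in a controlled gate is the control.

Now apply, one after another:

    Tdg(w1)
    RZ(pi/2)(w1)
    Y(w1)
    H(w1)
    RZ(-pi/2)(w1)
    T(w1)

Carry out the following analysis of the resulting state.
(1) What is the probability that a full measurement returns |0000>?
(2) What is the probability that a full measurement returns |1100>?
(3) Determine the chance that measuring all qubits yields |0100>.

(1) The probability of measuring |0000> is 1/2.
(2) Outcome |1100> occurs with probability 0.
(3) A full measurement returns |0100> with probability 1/2.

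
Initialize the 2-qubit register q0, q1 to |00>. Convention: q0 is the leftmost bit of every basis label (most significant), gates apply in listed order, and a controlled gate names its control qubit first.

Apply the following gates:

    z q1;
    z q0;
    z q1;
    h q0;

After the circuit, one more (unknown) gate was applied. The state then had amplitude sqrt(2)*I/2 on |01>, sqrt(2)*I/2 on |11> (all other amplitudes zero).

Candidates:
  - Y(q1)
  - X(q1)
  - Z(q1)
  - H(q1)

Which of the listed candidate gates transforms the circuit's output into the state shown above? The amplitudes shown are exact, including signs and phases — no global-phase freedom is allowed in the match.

The unique candidate consistent with the amplitudes is Y(q1).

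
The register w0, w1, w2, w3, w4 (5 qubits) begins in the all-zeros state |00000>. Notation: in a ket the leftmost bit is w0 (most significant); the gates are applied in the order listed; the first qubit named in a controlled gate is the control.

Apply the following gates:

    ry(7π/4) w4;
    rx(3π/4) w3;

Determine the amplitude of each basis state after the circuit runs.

The resulting statevector has amplitude -sqrt(2)/4 on |00000>, 1/2 - sqrt(2)/4 on |00001>, I*(sqrt(2) + 2)/4 on |00010>, -sqrt(2)*I/4 on |00011>, and 0 on every other basis state.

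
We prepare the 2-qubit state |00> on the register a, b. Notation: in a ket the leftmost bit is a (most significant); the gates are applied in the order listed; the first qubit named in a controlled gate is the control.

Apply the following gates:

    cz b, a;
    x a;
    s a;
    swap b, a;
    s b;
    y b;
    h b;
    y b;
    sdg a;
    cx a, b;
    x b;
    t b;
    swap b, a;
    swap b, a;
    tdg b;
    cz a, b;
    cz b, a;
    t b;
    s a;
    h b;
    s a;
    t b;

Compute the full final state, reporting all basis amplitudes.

The resulting statevector has amplitude -1/2 + exp(I*pi/4)/2 on |00>, -I/2 - exp(I*pi/4)/2 on |01>, 0 on |10>, 0 on |11>. Key observation: gates 13-14 undo each other exactly, leaving only the rest of the circuit to track.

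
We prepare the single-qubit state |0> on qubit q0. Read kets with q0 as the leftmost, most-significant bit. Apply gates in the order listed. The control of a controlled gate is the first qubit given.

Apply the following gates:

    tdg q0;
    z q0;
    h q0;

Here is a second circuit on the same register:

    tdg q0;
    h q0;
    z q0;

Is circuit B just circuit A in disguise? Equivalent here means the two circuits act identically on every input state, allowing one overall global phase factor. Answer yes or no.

No, they are not equivalent — no single phase factor reconciles the two unitaries.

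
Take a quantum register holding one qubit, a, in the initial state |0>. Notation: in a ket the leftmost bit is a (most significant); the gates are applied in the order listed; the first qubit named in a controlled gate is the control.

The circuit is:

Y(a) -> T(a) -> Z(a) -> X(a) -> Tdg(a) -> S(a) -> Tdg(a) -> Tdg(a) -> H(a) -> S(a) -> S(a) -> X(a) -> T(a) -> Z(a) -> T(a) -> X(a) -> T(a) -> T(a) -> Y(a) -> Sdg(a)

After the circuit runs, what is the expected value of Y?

In the final state, Y has expectation 1.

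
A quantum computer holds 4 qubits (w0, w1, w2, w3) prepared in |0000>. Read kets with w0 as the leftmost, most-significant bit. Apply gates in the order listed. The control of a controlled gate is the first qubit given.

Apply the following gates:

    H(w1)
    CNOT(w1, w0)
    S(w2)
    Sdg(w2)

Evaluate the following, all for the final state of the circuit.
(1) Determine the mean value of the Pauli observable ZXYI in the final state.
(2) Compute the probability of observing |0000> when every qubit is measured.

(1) In the final state, ZXYI has expectation 0. Key observation: steps 3-4 multiply out to the identity, so the circuit reduces to the remaining gates.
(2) Outcome |0000> occurs with probability 1/2.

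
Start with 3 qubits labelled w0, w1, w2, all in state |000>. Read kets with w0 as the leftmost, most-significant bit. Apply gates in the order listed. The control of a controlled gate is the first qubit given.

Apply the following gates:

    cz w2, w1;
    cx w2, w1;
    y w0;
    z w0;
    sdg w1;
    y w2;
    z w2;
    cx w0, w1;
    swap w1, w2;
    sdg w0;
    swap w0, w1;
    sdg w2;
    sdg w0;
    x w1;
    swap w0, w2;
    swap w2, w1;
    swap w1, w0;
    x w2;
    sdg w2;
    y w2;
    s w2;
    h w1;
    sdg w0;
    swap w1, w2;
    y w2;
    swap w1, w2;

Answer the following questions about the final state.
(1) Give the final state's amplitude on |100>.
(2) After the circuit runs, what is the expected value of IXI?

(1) |100> carries amplitude sqrt(2)*I/2 in the final state.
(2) The expectation value of IXI is 1.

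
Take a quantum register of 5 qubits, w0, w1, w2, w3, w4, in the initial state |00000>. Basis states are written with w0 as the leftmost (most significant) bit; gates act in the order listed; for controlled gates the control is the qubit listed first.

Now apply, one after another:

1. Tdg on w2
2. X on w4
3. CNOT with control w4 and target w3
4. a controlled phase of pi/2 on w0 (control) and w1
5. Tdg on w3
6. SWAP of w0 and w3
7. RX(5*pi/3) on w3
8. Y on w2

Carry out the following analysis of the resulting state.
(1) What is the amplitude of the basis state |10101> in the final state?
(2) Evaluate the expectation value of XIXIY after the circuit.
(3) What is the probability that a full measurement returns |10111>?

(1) The final state's coefficient on |10101> equals -sqrt(3)*exp(I*pi/4)/2.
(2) In the final state, XIXIY has expectation 0.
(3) A full measurement returns |10111> with probability 1/4.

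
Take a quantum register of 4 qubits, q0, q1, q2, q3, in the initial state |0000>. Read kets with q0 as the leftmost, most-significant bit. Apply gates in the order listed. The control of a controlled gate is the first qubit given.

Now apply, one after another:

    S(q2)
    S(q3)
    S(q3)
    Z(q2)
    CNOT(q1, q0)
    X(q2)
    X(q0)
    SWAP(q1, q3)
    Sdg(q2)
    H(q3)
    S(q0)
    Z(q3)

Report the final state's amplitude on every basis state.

After the circuit, the state carries amplitude sqrt(2)/2 on |1010>, -sqrt(2)/2 on |1011>, and 0 on every other basis state.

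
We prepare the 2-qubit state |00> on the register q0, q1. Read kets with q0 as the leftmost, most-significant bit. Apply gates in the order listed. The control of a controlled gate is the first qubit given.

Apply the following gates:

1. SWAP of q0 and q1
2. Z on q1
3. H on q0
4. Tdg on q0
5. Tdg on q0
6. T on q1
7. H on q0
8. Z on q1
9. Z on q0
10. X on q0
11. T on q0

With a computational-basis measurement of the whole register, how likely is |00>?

Outcome |00> occurs with probability 1/2.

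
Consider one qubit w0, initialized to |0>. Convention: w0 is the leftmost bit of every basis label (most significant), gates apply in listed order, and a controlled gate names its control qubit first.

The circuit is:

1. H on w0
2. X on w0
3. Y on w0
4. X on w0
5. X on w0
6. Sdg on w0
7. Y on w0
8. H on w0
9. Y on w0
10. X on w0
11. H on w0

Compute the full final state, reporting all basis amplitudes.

The final amplitudes are sqrt(2)*I/2 on |0>, sqrt(2)/2 on |1>.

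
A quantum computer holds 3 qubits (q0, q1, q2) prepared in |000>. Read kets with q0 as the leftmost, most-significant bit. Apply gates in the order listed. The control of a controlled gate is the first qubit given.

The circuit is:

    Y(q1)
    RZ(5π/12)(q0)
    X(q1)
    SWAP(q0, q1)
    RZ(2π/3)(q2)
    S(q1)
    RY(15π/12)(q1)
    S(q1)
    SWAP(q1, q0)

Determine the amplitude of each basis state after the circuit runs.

The final amplitudes are sqrt(2 - sqrt(2))*exp(23*I*pi/24)/2 on |000>, sqrt(sqrt(2) + 2)*exp(11*I*pi/24)/2 on |100>, and 0 on every other basis state.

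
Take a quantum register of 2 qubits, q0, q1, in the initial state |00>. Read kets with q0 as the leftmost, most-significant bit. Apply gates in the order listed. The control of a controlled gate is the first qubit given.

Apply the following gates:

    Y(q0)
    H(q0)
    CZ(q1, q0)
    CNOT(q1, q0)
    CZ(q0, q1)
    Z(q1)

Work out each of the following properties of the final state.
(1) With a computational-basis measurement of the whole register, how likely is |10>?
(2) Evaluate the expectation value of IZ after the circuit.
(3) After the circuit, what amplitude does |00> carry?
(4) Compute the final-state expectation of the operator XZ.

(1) A full measurement returns |10> with probability 1/2.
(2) The expectation value of IZ is 1.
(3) The final state's coefficient on |00> equals sqrt(2)*I/2.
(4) In the final state, XZ has expectation -1.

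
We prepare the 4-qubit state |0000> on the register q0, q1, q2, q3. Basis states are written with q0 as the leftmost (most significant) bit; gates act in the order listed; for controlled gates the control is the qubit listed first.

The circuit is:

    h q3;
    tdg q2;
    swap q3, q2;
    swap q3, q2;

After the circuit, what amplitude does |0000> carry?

The amplitude on |0000> is sqrt(2)/2.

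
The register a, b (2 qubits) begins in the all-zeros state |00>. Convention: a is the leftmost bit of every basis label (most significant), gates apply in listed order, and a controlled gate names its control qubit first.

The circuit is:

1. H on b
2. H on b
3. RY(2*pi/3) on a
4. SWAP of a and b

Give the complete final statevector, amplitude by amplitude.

The resulting statevector has amplitude 1/2 on |00>, sqrt(3)/2 on |01>, 0 on |10>, 0 on |11>. Key observation: the block from step 1 through step 2 cancels to the identity and can be dropped.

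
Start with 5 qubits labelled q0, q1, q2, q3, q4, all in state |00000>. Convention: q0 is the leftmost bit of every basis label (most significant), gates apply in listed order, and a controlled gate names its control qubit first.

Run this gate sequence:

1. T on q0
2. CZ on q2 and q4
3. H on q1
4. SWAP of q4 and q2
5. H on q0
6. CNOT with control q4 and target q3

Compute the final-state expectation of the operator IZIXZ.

In the final state, IZIXZ has expectation 0.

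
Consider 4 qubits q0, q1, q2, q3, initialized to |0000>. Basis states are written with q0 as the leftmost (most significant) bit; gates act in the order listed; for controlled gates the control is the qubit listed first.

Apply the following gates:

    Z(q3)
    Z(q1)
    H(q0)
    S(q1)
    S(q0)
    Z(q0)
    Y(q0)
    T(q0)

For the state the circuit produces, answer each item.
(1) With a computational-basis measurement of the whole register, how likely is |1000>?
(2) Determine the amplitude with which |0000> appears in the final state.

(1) A full measurement returns |1000> with probability 1/2.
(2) |0000> carries amplitude -sqrt(2)/2 in the final state.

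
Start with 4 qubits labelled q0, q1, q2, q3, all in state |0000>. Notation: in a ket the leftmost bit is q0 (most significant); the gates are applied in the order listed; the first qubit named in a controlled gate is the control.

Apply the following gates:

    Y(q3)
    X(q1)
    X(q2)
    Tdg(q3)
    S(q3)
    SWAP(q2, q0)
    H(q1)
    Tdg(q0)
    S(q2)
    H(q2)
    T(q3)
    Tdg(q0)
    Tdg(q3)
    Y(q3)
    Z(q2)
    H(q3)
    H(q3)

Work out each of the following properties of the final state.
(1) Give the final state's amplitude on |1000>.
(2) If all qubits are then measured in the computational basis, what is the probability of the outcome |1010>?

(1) The final state's coefficient on |1000> equals -exp(3*I*pi/4)/2. Key observation: steps 16-17 multiply out to the identity, so the circuit reduces to the remaining gates.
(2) The probability of measuring |1010> is 1/4.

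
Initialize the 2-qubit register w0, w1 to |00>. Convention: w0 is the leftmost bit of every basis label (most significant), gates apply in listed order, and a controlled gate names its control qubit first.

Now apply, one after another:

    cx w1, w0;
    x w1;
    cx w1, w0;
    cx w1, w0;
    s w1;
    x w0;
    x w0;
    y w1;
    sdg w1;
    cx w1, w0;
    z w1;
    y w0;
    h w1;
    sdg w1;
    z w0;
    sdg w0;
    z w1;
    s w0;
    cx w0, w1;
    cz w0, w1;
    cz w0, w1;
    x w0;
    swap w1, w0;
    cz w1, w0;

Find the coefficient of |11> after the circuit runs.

The amplitude on |11> is 0.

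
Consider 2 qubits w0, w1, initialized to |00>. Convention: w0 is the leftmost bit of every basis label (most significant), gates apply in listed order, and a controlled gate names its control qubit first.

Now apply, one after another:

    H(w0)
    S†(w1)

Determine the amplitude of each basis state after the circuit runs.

After the circuit, the state carries amplitude sqrt(2)/2 on |00>, 0 on |01>, sqrt(2)/2 on |10>, 0 on |11>.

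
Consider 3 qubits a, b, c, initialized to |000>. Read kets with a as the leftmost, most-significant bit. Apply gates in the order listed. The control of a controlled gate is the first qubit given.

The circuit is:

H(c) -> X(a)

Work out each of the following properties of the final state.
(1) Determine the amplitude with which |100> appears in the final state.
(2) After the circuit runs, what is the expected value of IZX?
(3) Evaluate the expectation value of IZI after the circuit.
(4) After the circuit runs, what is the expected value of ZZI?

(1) |100> carries amplitude sqrt(2)/2 in the final state.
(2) The observable IZX averages to 1.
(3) The expectation value of IZI is 1.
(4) In the final state, ZZI has expectation -1.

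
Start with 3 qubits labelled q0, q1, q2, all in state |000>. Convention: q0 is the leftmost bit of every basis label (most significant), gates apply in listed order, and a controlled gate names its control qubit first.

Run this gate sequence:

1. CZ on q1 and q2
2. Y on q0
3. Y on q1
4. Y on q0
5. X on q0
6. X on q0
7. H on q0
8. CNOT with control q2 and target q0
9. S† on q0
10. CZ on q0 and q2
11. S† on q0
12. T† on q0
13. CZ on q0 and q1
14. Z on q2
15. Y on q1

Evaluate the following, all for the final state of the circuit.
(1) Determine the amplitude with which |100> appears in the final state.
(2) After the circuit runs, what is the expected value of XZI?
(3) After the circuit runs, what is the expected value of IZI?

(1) The amplitude on |100> is -sqrt(2)*exp(3*I*pi/4)/2.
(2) The observable XZI averages to sqrt(2)/2.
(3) The observable IZI averages to 1.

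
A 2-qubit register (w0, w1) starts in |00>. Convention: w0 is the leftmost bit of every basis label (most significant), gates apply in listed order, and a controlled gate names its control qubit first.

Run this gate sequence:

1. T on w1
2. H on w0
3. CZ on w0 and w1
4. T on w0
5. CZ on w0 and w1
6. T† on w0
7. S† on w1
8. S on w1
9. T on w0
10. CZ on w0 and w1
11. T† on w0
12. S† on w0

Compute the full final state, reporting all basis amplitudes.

The resulting statevector has amplitude sqrt(2)/2 on |00>, 0 on |01>, -sqrt(2)*I/2 on |10>, 0 on |11>. Key observation: gates 4-11 undo each other exactly, leaving only the rest of the circuit to track.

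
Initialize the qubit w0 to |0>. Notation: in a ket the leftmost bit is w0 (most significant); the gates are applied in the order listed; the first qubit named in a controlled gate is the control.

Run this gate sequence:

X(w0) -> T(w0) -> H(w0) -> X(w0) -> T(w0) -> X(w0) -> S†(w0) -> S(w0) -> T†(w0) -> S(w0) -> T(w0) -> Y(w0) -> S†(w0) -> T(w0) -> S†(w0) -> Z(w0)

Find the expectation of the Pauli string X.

In the final state, X has expectation 1.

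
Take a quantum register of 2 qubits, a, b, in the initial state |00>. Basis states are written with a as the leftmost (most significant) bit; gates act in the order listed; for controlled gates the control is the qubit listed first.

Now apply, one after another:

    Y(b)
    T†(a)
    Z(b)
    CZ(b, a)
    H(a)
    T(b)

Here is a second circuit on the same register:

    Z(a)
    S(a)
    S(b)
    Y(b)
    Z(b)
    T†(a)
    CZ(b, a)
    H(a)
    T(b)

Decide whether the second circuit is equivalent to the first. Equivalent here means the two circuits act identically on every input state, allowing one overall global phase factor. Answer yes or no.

No, they are not equivalent — no single phase factor reconciles the two unitaries.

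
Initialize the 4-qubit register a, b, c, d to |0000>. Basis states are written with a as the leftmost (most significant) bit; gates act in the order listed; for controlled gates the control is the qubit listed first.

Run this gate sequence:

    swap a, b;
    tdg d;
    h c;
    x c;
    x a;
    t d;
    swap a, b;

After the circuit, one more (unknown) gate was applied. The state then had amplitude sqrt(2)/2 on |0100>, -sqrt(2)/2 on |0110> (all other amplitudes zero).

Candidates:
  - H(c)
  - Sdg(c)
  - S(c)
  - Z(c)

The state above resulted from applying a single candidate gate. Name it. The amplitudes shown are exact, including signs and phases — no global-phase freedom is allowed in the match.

The unique candidate consistent with the amplitudes is Z(c).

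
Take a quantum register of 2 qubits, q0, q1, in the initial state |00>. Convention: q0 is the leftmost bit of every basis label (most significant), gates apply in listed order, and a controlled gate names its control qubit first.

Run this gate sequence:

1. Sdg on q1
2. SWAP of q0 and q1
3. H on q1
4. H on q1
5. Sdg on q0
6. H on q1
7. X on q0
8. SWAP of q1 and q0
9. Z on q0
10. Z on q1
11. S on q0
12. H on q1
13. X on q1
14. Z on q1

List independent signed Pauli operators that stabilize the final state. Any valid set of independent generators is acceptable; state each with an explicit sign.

The stabilizer group can be generated by -YI, +IX, among other valid generating sets.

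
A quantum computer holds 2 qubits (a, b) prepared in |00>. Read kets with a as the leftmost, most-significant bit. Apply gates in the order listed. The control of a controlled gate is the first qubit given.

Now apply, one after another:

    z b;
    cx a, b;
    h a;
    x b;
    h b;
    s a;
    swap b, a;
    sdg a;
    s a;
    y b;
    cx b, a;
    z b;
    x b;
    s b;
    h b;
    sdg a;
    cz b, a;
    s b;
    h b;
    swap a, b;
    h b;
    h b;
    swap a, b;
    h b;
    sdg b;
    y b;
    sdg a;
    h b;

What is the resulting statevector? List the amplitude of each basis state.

The resulting statevector has amplitude -1/2 on |00>, 1/2 on |01>, -1/2 on |10>, 1/2 on |11>. Key observation: gates 18-25 undo each other exactly, leaving only the rest of the circuit to track.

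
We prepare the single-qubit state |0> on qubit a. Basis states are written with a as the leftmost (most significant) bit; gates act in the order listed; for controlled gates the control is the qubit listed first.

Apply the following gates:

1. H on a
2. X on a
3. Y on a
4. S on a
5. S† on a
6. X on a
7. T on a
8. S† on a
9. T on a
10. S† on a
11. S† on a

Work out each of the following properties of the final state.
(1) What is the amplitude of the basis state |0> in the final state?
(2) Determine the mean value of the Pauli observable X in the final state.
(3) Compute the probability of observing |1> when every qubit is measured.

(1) |0> carries amplitude sqrt(2)*I/2 in the final state.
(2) In the final state, X has expectation 1.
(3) The probability of measuring |1> is 1/2.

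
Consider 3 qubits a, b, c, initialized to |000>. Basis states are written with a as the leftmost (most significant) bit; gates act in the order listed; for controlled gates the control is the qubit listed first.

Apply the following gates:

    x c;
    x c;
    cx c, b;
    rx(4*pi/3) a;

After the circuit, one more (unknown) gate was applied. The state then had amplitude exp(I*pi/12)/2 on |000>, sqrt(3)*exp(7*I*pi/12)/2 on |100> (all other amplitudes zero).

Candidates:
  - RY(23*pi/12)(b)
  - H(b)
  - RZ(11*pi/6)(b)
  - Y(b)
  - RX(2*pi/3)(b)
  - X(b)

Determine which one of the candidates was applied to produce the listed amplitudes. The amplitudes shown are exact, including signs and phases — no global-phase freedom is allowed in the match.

The unique candidate consistent with the amplitudes is RZ(11*pi/6)(b). Key observation: the block from step 1 through step 2 cancels to the identity and can be dropped.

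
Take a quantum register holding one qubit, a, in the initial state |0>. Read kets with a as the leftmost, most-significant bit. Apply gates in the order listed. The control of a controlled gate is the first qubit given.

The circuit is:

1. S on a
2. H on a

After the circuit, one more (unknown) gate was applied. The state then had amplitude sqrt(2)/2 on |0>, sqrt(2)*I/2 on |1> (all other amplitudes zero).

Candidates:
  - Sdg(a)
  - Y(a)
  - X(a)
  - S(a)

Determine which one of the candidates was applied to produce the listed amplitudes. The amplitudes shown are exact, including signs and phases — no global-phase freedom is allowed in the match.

The unique candidate consistent with the amplitudes is S(a).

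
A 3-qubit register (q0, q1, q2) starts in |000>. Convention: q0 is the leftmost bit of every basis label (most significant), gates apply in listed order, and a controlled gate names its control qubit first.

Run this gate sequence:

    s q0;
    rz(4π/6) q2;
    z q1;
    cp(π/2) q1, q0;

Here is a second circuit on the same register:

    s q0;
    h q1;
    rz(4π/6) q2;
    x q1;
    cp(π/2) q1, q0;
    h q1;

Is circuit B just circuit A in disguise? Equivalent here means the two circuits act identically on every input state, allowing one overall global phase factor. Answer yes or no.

No, they are not equivalent — no single phase factor reconciles the two unitaries.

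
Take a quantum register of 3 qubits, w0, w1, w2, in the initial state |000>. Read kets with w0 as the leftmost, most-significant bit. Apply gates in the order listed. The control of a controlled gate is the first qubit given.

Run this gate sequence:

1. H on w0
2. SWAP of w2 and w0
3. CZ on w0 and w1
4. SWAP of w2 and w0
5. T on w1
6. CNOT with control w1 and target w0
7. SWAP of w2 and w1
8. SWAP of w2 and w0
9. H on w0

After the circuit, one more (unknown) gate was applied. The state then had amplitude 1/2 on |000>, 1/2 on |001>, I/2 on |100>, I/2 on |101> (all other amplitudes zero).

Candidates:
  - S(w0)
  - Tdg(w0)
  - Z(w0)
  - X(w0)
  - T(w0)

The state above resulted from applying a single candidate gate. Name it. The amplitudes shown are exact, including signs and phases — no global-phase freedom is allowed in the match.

The unique candidate consistent with the amplitudes is S(w0).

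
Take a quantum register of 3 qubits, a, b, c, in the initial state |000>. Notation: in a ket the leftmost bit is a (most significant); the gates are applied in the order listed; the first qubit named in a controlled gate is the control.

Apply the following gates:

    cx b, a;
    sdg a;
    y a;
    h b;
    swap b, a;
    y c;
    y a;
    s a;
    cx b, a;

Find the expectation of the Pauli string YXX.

The expectation value of YXX is 0.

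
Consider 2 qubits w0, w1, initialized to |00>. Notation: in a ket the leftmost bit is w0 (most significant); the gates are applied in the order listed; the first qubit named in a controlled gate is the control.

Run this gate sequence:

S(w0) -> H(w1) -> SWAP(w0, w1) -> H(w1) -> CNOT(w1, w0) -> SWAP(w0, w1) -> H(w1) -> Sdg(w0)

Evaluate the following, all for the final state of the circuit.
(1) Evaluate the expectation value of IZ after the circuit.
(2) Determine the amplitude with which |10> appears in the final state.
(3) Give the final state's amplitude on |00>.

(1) The expectation value of IZ is 1.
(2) |10> carries amplitude -sqrt(2)*I/2 in the final state.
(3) |00> carries amplitude sqrt(2)/2 in the final state.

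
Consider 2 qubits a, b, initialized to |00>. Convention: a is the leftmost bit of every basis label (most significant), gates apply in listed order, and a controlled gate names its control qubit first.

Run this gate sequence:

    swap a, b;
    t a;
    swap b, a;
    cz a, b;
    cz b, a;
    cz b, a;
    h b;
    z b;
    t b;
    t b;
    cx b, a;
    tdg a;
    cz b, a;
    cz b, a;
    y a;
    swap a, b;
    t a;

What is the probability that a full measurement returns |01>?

Outcome |01> occurs with probability 1/2.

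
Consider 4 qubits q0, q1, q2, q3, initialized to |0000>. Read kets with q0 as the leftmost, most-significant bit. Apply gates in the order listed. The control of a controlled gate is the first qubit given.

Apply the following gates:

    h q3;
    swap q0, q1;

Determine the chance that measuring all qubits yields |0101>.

A full measurement returns |0101> with probability 0.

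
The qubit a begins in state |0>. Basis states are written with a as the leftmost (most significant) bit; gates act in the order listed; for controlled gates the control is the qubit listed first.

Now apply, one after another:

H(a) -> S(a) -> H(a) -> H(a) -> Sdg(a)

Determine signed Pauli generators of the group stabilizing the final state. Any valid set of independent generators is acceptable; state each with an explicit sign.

The stabilizer group can be generated by +X, among other valid generating sets.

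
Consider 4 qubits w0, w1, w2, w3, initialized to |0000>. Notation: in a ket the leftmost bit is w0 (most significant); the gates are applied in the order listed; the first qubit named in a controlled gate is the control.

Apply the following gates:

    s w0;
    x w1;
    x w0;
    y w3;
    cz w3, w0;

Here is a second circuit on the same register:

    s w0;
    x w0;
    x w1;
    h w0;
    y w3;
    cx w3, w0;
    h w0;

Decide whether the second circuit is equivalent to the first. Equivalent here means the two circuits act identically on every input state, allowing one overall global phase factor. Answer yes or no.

Yes — the two circuits implement the same unitary up to a global phase.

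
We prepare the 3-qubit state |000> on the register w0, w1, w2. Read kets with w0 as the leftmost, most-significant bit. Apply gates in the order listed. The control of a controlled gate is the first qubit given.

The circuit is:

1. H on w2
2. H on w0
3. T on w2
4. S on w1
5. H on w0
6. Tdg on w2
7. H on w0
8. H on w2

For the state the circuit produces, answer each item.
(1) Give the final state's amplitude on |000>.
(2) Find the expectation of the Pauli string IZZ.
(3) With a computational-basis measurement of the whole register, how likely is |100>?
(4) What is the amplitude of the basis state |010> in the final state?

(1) |000> carries amplitude sqrt(2)/2 in the final state.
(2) The observable IZZ averages to 1.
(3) The probability of measuring |100> is 1/2.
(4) |010> carries amplitude 0 in the final state.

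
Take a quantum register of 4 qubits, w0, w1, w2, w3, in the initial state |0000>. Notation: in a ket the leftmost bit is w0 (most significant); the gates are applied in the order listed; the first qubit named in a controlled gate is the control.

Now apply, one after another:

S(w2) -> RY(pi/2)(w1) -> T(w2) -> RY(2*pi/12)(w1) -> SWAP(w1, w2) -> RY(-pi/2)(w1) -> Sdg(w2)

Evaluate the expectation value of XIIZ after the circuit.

The expectation value of XIIZ is 0.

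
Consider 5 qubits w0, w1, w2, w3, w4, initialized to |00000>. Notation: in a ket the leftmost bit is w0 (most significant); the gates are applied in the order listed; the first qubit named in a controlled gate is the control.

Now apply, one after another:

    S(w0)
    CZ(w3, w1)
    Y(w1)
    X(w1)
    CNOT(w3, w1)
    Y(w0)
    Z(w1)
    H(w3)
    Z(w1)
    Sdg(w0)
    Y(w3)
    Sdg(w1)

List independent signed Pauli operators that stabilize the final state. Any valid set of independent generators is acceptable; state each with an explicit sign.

The stabilizer group can be generated by -IIIXI, -ZIIII, +IZIII, +IIZII, +IIIIZ, among other valid generating sets.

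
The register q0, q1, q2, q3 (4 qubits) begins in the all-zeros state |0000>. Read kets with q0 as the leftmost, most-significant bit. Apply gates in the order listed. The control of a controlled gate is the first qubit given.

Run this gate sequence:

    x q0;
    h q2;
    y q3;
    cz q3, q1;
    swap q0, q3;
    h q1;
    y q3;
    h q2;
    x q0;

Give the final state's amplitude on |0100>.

The final state's coefficient on |0100> equals sqrt(2)/2.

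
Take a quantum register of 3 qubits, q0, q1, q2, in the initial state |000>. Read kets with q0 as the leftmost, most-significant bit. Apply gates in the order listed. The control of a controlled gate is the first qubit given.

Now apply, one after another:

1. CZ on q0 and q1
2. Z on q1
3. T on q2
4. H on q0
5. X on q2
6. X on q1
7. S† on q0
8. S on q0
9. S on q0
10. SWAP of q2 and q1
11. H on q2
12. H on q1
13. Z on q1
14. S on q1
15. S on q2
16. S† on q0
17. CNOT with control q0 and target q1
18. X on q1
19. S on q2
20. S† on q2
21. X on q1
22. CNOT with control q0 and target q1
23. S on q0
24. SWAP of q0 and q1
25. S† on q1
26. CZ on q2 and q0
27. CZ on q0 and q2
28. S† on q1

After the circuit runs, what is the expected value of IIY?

The expectation value of IIY is -1. Key observation: gates 16-23 undo each other exactly, leaving only the rest of the circuit to track.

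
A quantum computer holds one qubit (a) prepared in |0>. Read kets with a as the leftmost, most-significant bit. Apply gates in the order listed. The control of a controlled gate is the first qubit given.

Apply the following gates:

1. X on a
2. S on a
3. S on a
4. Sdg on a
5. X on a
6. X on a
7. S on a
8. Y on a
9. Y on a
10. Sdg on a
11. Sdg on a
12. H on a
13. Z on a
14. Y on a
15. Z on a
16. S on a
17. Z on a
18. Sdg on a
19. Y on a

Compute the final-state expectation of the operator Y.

The observable Y averages to 0. Key observation: the block from step 7 through step 10 cancels to the identity and can be dropped.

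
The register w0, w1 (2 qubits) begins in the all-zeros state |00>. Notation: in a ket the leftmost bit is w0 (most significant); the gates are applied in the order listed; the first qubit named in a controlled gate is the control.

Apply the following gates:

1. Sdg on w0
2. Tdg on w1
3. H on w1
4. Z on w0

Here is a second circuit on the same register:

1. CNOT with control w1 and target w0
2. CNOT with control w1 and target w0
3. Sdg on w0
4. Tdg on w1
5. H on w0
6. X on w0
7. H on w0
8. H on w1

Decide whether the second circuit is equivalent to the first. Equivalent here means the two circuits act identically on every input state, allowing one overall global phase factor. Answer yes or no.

Yes, they are equivalent — the unitaries differ by at most a global phase.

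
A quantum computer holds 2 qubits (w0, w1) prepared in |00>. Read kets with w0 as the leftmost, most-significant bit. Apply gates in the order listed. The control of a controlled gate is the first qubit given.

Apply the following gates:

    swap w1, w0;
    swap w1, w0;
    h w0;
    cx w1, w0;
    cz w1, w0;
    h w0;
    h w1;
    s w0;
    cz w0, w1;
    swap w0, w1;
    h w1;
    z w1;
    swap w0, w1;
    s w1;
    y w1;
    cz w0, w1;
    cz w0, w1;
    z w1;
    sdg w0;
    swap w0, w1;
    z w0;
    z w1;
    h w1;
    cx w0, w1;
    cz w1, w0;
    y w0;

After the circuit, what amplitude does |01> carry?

The final state's coefficient on |01> equals sqrt(2)*(-1 + I)/4.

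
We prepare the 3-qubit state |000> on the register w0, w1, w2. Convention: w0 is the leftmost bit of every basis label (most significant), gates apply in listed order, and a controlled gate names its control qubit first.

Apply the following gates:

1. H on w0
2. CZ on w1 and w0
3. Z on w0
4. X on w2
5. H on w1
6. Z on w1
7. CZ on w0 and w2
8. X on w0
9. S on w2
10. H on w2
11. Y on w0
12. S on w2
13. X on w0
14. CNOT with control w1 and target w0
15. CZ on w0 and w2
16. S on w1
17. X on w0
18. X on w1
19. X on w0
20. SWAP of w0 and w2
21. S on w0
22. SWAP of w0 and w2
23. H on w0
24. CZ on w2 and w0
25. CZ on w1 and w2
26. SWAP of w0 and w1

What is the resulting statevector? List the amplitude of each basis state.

The resulting statevector has amplitude 0 on |000>, -I/2 on |001>, -I/2 on |010>, 0 on |011>, 0 on |100>, 1/2 on |101>, -1/2 on |110>, 0 on |111>.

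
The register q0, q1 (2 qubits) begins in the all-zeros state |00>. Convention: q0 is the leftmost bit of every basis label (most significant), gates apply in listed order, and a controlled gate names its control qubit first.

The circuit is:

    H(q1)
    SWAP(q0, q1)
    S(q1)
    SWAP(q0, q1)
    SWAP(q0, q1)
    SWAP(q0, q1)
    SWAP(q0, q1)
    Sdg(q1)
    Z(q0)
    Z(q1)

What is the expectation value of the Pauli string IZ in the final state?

The observable IZ averages to 1. Key observation: gates 3-8 undo each other exactly, leaving only the rest of the circuit to track.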